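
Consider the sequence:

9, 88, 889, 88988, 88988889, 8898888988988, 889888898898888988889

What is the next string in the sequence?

Each term (from the third on) is the previous term followed by the one before it: term 3 = 88·9 = 889.
Continuing: 889888898898888988889 · 8898888988988 gives term 8.

8898888988988889888898898888988988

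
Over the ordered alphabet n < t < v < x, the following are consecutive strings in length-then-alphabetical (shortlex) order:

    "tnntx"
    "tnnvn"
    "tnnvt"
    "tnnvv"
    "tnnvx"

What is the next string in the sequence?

Treat tnnvx as a base-4 numeral over the given alphabet and add one, carrying through any trailing x's.

tnnxn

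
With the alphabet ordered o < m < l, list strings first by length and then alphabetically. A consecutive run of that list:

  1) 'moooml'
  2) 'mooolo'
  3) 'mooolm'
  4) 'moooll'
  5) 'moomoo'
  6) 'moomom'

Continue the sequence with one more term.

moomol

Treat moomom as a base-3 numeral over the given alphabet and add one, carrying through any trailing l's.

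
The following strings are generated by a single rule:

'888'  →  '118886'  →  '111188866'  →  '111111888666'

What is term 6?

Each term wraps the previous one in 11 on the left and 6 on the right.
From 111111888666, 2 further steps: 111111888666 → 111111118886666 → (answer).

111111111188866666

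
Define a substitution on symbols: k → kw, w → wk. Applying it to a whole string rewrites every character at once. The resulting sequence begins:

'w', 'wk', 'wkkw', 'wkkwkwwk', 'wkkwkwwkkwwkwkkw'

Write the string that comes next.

Rewriting the 16 symbols of wkkwkwwkkwwkwkkw one by one yields wk kw kw wk kw wk wk kw kw wk wk kw wk kw kw wk; concatenated:

wkkwkwwkkwwkwkkwkwwkwkkwwkkwkwwk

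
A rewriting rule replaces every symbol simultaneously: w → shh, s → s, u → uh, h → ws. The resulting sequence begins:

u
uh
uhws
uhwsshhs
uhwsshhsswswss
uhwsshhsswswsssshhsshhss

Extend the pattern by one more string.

Rewriting the 24 symbols of uhwsshhsswswsssshhsshhss one by one yields uh ws shh s s ws ws s s shh s shh s s s s ws ws s s ws ws s s; concatenated:

uhwsshhsswswsssshhsshhsssswswssswswsss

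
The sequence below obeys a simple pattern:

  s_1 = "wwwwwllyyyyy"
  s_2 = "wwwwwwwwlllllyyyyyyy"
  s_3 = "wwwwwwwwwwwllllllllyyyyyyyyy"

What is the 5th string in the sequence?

Term n consists of 3n+2 w's, followed by 3n-1 l's, followed by 2n+3 y's (n = 1, 2, …).
At n = 5 the blocks have lengths 17, 14, 13.

wwwwwwwwwwwwwwwwwllllllllllllllyyyyyyyyyyyyy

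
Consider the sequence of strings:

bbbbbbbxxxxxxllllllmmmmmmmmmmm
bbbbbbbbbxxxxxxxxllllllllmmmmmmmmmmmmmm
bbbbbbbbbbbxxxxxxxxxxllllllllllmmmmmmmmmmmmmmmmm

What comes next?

Reading off run lengths: b runs 7, 9, 11; x runs 6, 8, 10; l runs 6, 8, 10; m runs 11, 14, 17 — each is linear in n, where the shown terms are n = 3, 4, 5.
Setting n = 6 gives 13, 12, 12, 20 characters in each block.

bbbbbbbbbbbbbxxxxxxxxxxxxllllllllllllmmmmmmmmmmmmmmmmmmmm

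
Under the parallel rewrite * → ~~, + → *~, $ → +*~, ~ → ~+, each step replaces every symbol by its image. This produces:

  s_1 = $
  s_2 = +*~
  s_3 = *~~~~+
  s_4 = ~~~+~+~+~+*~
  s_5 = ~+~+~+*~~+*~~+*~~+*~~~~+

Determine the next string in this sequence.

Rewriting the 24 symbols of ~+~+~+*~~+*~~+*~~+*~~~~+ one by one yields ~+ *~ ~+ *~ ~+ *~ ~~ ~+ ~+ *~ ~~ ~+ ~+ *~ ~~ ~+ ~+ *~ ~~ ~+ ~+ ~+ ~+ *~; concatenated:

~+*~~+*~~+*~~~~+~+*~~~~+~+*~~~~+~+*~~~~+~+~+~+*~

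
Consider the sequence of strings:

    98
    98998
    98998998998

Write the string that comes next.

Every step duplicates the string with '9' between the halves.
One more doubling of 98998998998 gives the answer.

98998998998998998998998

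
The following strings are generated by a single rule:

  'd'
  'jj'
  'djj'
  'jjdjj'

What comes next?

This is a Fibonacci-style word recurrence s(k) = s(k−2)·s(k−1): e.g. d·jj = djj.
The next term joins djj and jjdjj.

djjjjdjj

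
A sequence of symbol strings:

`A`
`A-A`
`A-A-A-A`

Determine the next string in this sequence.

A-A-A-A-A-A-A-A

Every step duplicates the string with '-' between the halves.
So the next term is two copies of A-A-A-A with '-' between the halves.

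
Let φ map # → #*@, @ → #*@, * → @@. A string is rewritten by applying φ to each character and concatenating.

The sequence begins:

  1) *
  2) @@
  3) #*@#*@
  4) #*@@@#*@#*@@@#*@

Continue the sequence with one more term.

Replace each of the 16 characters of #*@@@#*@#*@@@#*@ in place — #*@ @@ #*@ #*@ #*@ #*@ @@ #*@ #*@ @@ #*@ #*@ #*@ #*@ @@ #*@ — and concatenate.

#*@@@#*@#*@#*@#*@@@#*@#*@@@#*@#*@#*@#*@@@#*@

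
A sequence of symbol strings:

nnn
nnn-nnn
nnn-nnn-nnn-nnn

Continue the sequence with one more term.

nnn-nnn-nnn-nnn-nnn-nnn-nnn-nnn

Every step duplicates the string with '-' between the halves.
So the next term is two copies of nnn-nnn-nnn-nnn with '-' between the halves.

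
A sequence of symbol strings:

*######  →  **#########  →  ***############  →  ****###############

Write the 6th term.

******#####################

Reading off run lengths: * runs 1, 2, 3, 4; # runs 6, 9, 12, 15 — each is linear in n, where the shown terms are n = 2, 3, 4, 5.
For term 6, n = 7, so the run lengths are 6, 21.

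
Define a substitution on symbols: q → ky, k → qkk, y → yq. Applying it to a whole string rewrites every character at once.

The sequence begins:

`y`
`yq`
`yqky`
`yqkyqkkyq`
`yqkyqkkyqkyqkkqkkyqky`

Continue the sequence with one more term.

Rewriting the 21 symbols of yqkyqkkyqkyqkkqkkyqky one by one yields yq ky qkk yq ky qkk qkk yq ky qkk yq ky qkk qkk ky qkk qkk yq ky qkk yq; concatenated:

yqkyqkkyqkyqkkqkkyqkyqkkyqkyqkkqkkkyqkkqkkyqkyqkkyq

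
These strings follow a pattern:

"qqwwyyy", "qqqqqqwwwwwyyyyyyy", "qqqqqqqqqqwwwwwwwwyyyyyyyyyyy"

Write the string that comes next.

The n-th term is 4n-2 q's then 3n-1 w's then 4n-1 y's (n = 1, 2, …).
At n = 4 the blocks have lengths 14, 11, 15.

qqqqqqqqqqqqqqwwwwwwwwwwwyyyyyyyyyyyyyyy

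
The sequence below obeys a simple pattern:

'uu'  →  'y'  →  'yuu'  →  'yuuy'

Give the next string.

Each term (from the third on) is the previous term followed by the one before it: term 3 = y·uu = yuu.
Continuing: yuuy · yuu gives term 5.

yuuyyuu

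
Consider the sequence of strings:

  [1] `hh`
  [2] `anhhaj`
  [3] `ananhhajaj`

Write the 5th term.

ananananhhajajajaj

Each term wraps the previous one in an on the left and aj on the right.
From ananhhajaj, 2 further steps: ananhhajaj → anananhhajajaj → (answer).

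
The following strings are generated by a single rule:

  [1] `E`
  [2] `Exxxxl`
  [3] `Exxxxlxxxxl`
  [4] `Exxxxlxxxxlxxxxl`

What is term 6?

Exxxxlxxxxlxxxxlxxxxlxxxxl

Every step adds xxxxl to the end: s(k+1) = s(k)·xxxxl.
From Exxxxlxxxxlxxxxl, 2 further steps: Exxxxlxxxxlxxxxl → Exxxxlxxxxlxxxxlxxxxl → (answer).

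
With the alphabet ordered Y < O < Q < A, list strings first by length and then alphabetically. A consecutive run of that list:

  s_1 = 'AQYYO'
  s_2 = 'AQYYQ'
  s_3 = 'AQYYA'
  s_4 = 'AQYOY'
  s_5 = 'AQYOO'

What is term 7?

AQYOA

Advancing 2 positions from AQYOO through AQYOO → AQYOQ reaches term 7.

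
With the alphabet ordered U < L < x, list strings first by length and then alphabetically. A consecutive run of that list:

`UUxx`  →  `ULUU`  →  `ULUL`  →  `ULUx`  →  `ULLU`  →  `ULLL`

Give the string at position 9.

ULxL

Stepping forward 3 times from ULLL: ULLL → ULLx → ULxU, then the target.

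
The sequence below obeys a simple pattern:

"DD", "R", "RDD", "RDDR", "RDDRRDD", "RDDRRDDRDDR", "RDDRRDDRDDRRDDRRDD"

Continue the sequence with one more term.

From term 3 onward, concatenate the last term with the second-to-last: R·DD = RDD, RDD·R = RDDR, …
The next term joins RDDRRDDRDDRRDDRRDD and RDDRRDDRDDR.

RDDRRDDRDDRRDDRRDDRDDRRDDRDDR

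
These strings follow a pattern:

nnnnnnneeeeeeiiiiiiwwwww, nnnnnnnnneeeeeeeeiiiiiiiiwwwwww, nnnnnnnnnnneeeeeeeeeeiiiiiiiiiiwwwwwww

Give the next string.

nnnnnnnnnnnnneeeeeeeeeeeeiiiiiiiiiiiiwwwwwwww

The n-th term is 2n+1 n's then 2n e's then 2n i's then n+2 w's, where the shown terms are n = 3, 4, 5.
Setting n = 6 gives 13, 12, 12, 8 characters in each block.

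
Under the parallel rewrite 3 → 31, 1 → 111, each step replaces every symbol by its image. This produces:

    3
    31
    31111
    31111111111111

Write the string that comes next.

31111111111111111111111111111111111111111

Replace each of the 14 characters of 31111111111111 in place — 31 111 111 111 111 111 111 111 111 111 111 111 111 111 — and concatenate.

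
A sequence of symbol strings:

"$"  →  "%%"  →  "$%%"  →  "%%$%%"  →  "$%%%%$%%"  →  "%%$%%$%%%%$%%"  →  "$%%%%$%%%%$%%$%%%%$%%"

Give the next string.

%%$%%$%%%%$%%$%%%%$%%%%$%%$%%%%$%%

Each term (from the third on) is the two preceding terms concatenated in order: term 3 = $·%% = $%%.
So term 8 is %%$%%$%%%%$%%·$%%%%$%%%%$%%$%%%%$%%.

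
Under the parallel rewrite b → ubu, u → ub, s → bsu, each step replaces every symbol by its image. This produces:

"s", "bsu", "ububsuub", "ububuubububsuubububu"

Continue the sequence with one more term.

ububuububuubububuububuubububsuubububuububuububuub

Applying the rule to each of the 20 symbols of ububuubububsuubububu gives the pieces ub ubu ub ubu ub ub ubu ub ubu ub ubu bsu ub ub ubu ub ubu ub ubu ub, which concatenate to the answer.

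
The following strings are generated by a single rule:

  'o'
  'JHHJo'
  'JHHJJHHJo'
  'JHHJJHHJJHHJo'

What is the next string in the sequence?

JHHJJHHJJHHJJHHJo

The strings grow by a fixed prefix JHHJ each time.
So the next term is JHHJ·JHHJJHHJJHHJo.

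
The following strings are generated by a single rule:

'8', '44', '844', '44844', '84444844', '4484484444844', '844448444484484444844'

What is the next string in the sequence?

Each term (from the third on) is the two preceding terms concatenated in order: term 3 = 8·44 = 844.
The next term joins 4484484444844 and 844448444484484444844.

4484484444844844448444484484444844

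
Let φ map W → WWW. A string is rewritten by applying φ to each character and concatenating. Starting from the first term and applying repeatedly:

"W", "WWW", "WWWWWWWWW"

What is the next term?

WWWWWWWWWWWWWWWWWWWWWWWWWWW

Apply φ to WWWWWWWWW symbol by symbol: W→WWW, W→WWW, W→WWW, W→WWW, W→WWW, W→WWW, W→WWW, W→WWW, W→WWW; joined: WWW WWW WWW WWW WWW WWW WWW WWW WWW.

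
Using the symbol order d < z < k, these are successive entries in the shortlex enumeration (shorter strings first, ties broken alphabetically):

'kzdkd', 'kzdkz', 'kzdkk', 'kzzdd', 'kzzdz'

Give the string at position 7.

kzzzd

Stepping forward 2 times from kzzdz: kzzdz → kzzdk, then the target.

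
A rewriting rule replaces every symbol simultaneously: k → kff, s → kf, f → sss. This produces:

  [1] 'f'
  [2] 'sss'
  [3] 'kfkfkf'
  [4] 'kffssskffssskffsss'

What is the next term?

Rewriting the 18 symbols of kffssskffssskffsss one by one yields kff sss sss kf kf kf kff sss sss kf kf kf kff sss sss kf kf kf; concatenated:

kffsssssskfkfkfkffsssssskfkfkfkffsssssskfkfkf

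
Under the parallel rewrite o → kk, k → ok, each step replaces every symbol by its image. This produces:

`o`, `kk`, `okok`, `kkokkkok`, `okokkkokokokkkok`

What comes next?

Rewriting the 16 symbols of okokkkokokokkkok one by one yields kk ok kk ok ok ok kk ok kk ok kk ok ok ok kk ok; concatenated:

kkokkkokokokkkokkkokkkokokokkkok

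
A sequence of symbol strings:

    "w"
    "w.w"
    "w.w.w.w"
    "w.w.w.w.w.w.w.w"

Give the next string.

w.w.w.w.w.w.w.w.w.w.w.w.w.w.w.w

s(k+1) = s(k)·.·s(k) — each term doubles the last with '.' between the halves.
So the next term is two copies of w.w.w.w.w.w.w.w with '.' between the halves.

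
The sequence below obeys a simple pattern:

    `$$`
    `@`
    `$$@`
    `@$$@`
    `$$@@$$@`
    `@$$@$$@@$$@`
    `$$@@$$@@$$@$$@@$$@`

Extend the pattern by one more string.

@$$@$$@@$$@$$@@$$@@$$@$$@@$$@

This is a Fibonacci-style word recurrence s(k) = s(k−2)·s(k−1): e.g. $$·@ = $$@.
Continuing: @$$@$$@@$$@ · $$@@$$@@$$@$$@@$$@ gives term 8.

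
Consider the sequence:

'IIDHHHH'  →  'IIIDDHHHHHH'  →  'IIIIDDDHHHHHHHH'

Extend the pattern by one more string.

IIIIIDDDDHHHHHHHHHH

Term n consists of n I's, followed by n-1 D's, followed by 2n H's, where the shown terms are n = 2, 3, 4.
At n = 5 the blocks have lengths 5, 4, 10.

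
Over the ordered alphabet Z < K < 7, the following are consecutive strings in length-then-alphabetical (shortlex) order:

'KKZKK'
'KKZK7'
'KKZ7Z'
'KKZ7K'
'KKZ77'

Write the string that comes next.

KKKZZ

Treat KKZ77 as a base-3 numeral over the given alphabet and add one, carrying through any trailing 7's.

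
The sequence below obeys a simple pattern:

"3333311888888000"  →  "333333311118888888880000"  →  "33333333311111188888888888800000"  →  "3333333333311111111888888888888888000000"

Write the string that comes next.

Each string has the form 3^{2n+3} 1^{2n} 8^{3n+3} 0^{n+2} (n = 1, 2, …).
At n = 5 the blocks have lengths 13, 10, 18, 7.

333333333333311111111118888888888888888880000000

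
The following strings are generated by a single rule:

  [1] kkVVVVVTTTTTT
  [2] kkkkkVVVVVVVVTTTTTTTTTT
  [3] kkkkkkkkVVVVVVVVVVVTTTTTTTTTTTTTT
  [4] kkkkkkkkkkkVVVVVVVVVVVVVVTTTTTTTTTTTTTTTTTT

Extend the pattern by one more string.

kkkkkkkkkkkkkkVVVVVVVVVVVVVVVVVTTTTTTTTTTTTTTTTTTTTTT

Each string has the form k^{3n-1} V^{3n+2} T^{4n+2} (n = 1, 2, …).
Setting n = 5 gives 14, 17, 22 characters in each block.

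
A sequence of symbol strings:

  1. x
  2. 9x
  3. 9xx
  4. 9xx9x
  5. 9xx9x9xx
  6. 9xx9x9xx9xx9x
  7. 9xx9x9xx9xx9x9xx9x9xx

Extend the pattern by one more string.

9xx9x9xx9xx9x9xx9x9xx9xx9x9xx9xx9x

Each term (from the third on) is the previous term followed by the one before it: term 3 = 9x·x = 9xx.
Continuing: 9xx9x9xx9xx9x9xx9x9xx · 9xx9x9xx9xx9x gives term 8.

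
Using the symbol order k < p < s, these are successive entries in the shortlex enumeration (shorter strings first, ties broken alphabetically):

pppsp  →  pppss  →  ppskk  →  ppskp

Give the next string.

The successor of ppskp increments the rightmost position that isn't already s and resets every position after it to k.

ppsks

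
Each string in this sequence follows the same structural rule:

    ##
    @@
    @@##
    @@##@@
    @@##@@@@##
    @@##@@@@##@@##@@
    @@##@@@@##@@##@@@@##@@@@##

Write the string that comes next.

@@##@@@@##@@##@@@@##@@@@##@@##@@@@##@@##@@

From term 3 onward, concatenate the last term with the second-to-last: @@·## = @@##, @@##·@@ = @@##@@, …
Continuing: @@##@@@@##@@##@@@@##@@@@## · @@##@@@@##@@##@@ gives term 8.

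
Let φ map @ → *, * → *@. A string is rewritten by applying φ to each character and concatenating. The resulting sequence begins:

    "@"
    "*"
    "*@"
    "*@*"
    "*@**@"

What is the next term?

*@**@*@*

Apply φ to *@**@ symbol by symbol: *→*@, @→*, *→*@, *→*@, @→*; joined: *@ * *@ *@ *.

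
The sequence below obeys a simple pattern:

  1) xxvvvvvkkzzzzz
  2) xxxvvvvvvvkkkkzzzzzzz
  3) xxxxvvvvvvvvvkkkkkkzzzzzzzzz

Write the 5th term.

xxxxxxvvvvvvvvvvvvvkkkkkkkkkkzzzzzzzzzzzzz

Term n consists of n+1 x's, followed by 2n+3 v's, followed by 2n k's, followed by 2n+3 z's (n = 1, 2, …).
Setting n = 5 gives 6, 13, 10, 13 characters in each block.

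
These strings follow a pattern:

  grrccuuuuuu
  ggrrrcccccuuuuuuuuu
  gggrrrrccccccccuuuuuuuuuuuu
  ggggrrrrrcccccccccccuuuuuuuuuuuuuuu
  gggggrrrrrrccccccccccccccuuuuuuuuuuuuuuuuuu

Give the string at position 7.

gggggggrrrrrrrrccccccccccccccccccccuuuuuuuuuuuuuuuuuuuuuuuu

Each string has the form g^{n} r^{n+1} c^{3n-1} u^{3n+3} (n = 1, 2, …).
Setting n = 7 gives 7, 8, 20, 24 characters in each block.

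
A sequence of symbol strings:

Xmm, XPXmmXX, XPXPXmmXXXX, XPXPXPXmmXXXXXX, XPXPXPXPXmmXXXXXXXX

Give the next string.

XPXPXPXPXPXmmXXXXXXXXXX

Every step adds XP to the front and XX to the end of the previous string.
One more step from XPXPXPXPXmmXXXXXXXX gives the answer.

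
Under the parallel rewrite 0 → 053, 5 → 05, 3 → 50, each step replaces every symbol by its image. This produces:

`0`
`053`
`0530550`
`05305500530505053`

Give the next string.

Rewriting the 17 symbols of 05305500530505053 one by one yields 053 05 50 053 05 05 053 053 05 50 053 05 053 05 053 05 50; concatenated:

05305500530505053053055005305053050530550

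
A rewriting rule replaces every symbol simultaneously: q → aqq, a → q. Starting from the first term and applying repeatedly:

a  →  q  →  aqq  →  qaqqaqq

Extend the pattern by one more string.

Rewriting each symbol of qaqqaqq: q→aqq, a→q, q→aqq, q→aqq, a→q, q→aqq, q→aqq, which concatenates to aqq q aqq aqq q aqq aqq.

aqqqaqqaqqqaqqaqq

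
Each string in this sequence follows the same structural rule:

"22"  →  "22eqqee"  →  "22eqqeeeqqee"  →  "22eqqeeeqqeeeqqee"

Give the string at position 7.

The strings grow by a fixed suffix eqqee each time.
From 22eqqeeeqqeeeqqee, 3 further steps: 22eqqeeeqqeeeqqee → 22eqqeeeqqeeeqqeeeqqee → 22eqqeeeqqeeeqqeeeqqeeeqqee → (answer).

22eqqeeeqqeeeqqeeeqqeeeqqeeeqqee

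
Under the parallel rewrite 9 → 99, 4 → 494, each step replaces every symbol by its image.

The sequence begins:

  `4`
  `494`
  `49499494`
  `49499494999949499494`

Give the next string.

Rewriting the 20 symbols of 49499494999949499494 one by one yields 494 99 494 99 99 494 99 494 99 99 99 99 494 99 494 99 99 494 99 494; concatenated:

494994949999494994949999999949499494999949499494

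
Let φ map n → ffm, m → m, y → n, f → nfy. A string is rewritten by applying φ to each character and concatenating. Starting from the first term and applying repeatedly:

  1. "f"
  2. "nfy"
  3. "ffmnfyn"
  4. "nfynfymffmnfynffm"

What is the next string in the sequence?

ffmnfynffmnfynmnfynfymffmnfynffmnfynfym

Replace each of the 17 characters of nfynfymffmnfynffm in place — ffm nfy n ffm nfy n m nfy nfy m ffm nfy n ffm nfy nfy m — and concatenate.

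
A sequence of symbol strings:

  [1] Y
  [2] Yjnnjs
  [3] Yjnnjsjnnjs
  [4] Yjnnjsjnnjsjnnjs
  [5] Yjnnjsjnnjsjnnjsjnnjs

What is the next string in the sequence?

The strings grow by a fixed suffix jnnjs each time.
Applying this once more to Yjnnjsjnnjsjnnjsjnnjs:

Yjnnjsjnnjsjnnjsjnnjsjnnjs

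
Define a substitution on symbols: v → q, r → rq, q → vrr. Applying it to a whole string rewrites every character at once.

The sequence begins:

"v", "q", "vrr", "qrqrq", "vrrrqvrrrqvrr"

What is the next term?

Rewriting the 13 symbols of vrrrqvrrrqvrr one by one yields q rq rq rq vrr q rq rq rq vrr q rq rq; concatenated:

qrqrqrqvrrqrqrqrqvrrqrqrq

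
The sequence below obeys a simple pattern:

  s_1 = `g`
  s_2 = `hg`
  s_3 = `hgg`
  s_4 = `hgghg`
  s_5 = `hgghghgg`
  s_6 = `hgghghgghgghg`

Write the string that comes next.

hgghghgghgghghgghghgg

This is a Fibonacci-style word recurrence s(k) = s(k−1)·s(k−2): e.g. hg·g = hgg.
So term 7 is hgghghgghgghg·hgghghgg.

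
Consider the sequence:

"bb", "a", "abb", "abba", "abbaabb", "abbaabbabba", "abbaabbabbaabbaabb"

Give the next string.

abbaabbabbaabbaabbabbaabbabba

From term 3 onward, concatenate the last term with the second-to-last: a·bb = abb, abb·a = abba, …
Continuing: abbaabbabbaabbaabb · abbaabbabba gives term 8.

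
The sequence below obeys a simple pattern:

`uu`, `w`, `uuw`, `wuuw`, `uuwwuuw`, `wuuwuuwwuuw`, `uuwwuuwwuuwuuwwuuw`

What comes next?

Each term (from the third on) is the two preceding terms concatenated in order: term 3 = uu·w = uuw.
So term 8 is wuuwuuwwuuw·uuwwuuwwuuwuuwwuuw.

wuuwuuwwuuwuuwwuuwwuuwuuwwuuw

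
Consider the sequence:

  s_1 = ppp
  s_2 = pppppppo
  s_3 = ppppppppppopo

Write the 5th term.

ppppppppppppppppopopopo

Each term wraps the previous one in ppp on the left and po on the right.
From ppppppppppopo, 2 further steps: ppppppppppopo → pppppppppppppopopo → (answer).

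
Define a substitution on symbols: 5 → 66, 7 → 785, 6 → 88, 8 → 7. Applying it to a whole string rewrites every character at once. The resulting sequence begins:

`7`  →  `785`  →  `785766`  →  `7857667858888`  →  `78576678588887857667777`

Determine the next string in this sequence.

Rewriting the 23 symbols of 78576678588887857667777 one by one yields 785 7 66 785 88 88 785 7 66 7 7 7 7 785 7 66 785 88 88 785 785 785 785; concatenated:

785766785888878576677777857667858888785785785785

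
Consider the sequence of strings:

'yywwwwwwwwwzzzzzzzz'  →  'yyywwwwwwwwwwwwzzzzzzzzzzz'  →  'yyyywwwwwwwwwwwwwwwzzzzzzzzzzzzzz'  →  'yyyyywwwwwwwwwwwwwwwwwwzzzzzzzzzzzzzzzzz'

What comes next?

yyyyyywwwwwwwwwwwwwwwwwwwwwzzzzzzzzzzzzzzzzzzzz

Term n consists of n-1 y's, followed by 3n w's, followed by 3n-1 z's, where the shown terms are n = 3, 4, 5, 6.
Setting n = 7 gives 6, 21, 20 characters in each block.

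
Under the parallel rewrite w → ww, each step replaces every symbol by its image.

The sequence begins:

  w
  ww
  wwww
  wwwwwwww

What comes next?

wwwwwwwwwwwwwwww

Rewriting each symbol of wwwwwwww: w→ww, w→ww, w→ww, w→ww, w→ww, w→ww, w→ww, w→ww, which concatenates to ww ww ww ww ww ww ww ww.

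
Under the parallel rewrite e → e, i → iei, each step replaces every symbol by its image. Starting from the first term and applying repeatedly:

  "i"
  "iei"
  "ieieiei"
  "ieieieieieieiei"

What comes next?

Replace each of the 15 characters of ieieieieieieiei in place — iei e iei e iei e iei e iei e iei e iei e iei — and concatenate.

ieieieieieieieieieieieieieieiei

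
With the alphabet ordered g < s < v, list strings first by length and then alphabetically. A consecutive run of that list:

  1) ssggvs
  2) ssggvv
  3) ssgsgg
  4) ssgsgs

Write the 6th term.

ssgssg

Continuing the enumeration 2 steps past ssgsgs: ssgsgs → ssgsgv → (answer).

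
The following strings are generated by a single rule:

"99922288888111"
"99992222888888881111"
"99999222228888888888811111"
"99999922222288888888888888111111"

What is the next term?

99999992222222888888888888888881111111

Term n consists of n+1 9's, followed by n+1 2's, followed by 3n-1 8's, followed by n+1 1's, where the shown terms are n = 2, 3, 4, 5.
Setting n = 6 gives 7, 7, 17, 7 characters in each block.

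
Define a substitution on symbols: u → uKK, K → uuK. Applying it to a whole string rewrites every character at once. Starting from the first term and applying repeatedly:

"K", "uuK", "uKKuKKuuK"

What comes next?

uKKuuKuuKuKKuuKuuKuKKuKKuuK

Rewriting each symbol of uKKuKKuuK: u→uKK, K→uuK, K→uuK, u→uKK, K→uuK, K→uuK, u→uKK, u→uKK, K→uuK, which concatenates to uKK uuK uuK uKK uuK uuK uKK uKK uuK.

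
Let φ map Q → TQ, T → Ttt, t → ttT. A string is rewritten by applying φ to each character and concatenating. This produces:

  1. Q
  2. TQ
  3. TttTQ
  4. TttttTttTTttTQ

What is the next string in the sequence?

TttttTttTttTttTTttttTttTTttTttttTttTTttTQ

Replace each of the 14 characters of TttttTttTTttTQ in place — Ttt ttT ttT ttT ttT Ttt ttT ttT Ttt Ttt ttT ttT Ttt TQ — and concatenate.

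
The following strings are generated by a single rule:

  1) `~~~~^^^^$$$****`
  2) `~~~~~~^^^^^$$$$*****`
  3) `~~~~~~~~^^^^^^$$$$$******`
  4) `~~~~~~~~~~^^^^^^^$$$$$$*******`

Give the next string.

Term n consists of 2n ~'s, followed by n+2 ^'s, followed by n+1 $'s, followed by n+2 *'s, where the shown terms are n = 2, 3, 4, 5.
Setting n = 6 gives 12, 8, 7, 8 characters in each block.

~~~~~~~~~~~~^^^^^^^^$$$$$$$********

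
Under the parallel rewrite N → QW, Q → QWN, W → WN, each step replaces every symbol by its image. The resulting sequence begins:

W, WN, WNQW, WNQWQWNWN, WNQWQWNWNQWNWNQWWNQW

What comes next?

Applying the rule to each of the 20 symbols of WNQWQWNWNQWNWNQWWNQW gives the pieces WN QW QWN WN QWN WN QW WN QW QWN WN QW WN QW QWN WN WN QW QWN WN, which concatenate to the answer.

WNQWQWNWNQWNWNQWWNQWQWNWNQWWNQWQWNWNWNQWQWNWN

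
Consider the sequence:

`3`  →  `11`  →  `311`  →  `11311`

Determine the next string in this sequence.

31111311

Each term (from the third on) is the two preceding terms concatenated in order: term 3 = 3·11 = 311.
The next term joins 311 and 11311.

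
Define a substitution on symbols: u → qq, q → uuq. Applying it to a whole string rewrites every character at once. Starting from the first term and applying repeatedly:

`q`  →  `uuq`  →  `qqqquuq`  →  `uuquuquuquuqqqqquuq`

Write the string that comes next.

Rewriting the 19 symbols of uuquuquuquuqqqqquuq one by one yields qq qq uuq qq qq uuq qq qq uuq qq qq uuq uuq uuq uuq uuq qq qq uuq; concatenated:

qqqquuqqqqquuqqqqquuqqqqquuquuquuquuquuqqqqquuq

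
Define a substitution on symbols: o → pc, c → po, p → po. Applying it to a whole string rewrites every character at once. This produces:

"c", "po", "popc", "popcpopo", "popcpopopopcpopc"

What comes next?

Rewriting the 16 symbols of popcpopopopcpopc one by one yields po pc po po po pc po pc po pc po po po pc po po; concatenated:

popcpopopopcpopcpopcpopopopcpopo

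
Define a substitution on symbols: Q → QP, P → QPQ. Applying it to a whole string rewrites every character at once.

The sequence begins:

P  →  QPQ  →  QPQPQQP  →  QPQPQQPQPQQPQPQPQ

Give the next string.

Rewriting the 17 symbols of QPQPQQPQPQQPQPQPQ one by one yields QP QPQ QP QPQ QP QP QPQ QP QPQ QP QP QPQ QP QPQ QP QPQ QP; concatenated:

QPQPQQPQPQQPQPQPQQPQPQQPQPQPQQPQPQQPQPQQP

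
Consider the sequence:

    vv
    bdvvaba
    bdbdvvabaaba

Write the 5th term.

s(k+1) = bd·s(k)·aba, so each term gains bd as a prefix and aba as a suffix.
From bdbdvvabaaba, 2 further steps: bdbdvvabaaba → bdbdbdvvabaabaaba → (answer).

bdbdbdbdvvabaabaabaaba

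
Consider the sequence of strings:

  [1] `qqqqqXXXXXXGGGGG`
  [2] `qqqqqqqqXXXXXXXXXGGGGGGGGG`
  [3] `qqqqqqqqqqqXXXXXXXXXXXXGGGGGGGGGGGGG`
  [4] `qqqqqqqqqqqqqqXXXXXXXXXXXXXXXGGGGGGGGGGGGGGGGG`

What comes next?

qqqqqqqqqqqqqqqqqXXXXXXXXXXXXXXXXXXGGGGGGGGGGGGGGGGGGGGG

Reading off run lengths: q runs 5, 8, 11, 14; X runs 6, 9, 12, 15; G runs 5, 9, 13, 17 — each is linear in n (n = 1, 2, …).
For the next term, n = 5, so the run lengths are 17, 18, 21.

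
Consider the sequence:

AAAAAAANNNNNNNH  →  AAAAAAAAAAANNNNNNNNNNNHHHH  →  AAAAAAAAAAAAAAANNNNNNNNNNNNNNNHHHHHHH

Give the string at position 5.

The n-th term is 4n+3 A's then 4n+3 N's then 3n-2 H's (n = 1, 2, …).
At n = 5 the blocks have lengths 23, 23, 13.

AAAAAAAAAAAAAAAAAAAAAAANNNNNNNNNNNNNNNNNNNNNNNHHHHHHHHHHHHH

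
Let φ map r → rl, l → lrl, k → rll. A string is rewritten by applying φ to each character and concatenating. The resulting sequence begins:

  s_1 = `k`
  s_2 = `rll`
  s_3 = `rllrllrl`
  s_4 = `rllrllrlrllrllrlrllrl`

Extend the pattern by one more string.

rllrllrlrllrllrlrllrlrllrllrlrllrllrlrllrlrllrllrlrllrl

Applying the rule to each of the 21 symbols of rllrllrlrllrllrlrllrl gives the pieces rl lrl lrl rl lrl lrl rl lrl rl lrl lrl rl lrl lrl rl lrl rl lrl lrl rl lrl, which concatenate to the answer.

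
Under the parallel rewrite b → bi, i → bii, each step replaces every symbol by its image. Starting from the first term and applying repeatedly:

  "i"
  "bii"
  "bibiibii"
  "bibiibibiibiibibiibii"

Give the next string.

Replace each of the 21 characters of bibiibibiibiibibiibii in place — bi bii bi bii bii bi bii bi bii bii bi bii bii bi bii bi bii bii bi bii bii — and concatenate.

bibiibibiibiibibiibibiibiibibiibiibibiibibiibiibibiibii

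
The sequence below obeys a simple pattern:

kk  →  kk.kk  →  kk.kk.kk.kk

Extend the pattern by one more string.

kk.kk.kk.kk.kk.kk.kk.kk

s(k+1) = s(k)·.·s(k) — each term doubles the last with '.' between the halves.
So the next term is two copies of kk.kk.kk.kk with '.' between the halves.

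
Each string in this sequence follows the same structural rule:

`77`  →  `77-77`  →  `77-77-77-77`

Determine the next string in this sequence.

77-77-77-77-77-77-77-77

Every step duplicates the string with '-' between the halves.
One more doubling of 77-77-77-77 gives the answer.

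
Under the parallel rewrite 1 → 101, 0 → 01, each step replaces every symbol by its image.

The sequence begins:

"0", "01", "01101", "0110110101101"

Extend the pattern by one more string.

Replace each of the 13 characters of 0110110101101 in place — 01 101 101 01 101 101 01 101 01 101 101 01 101 — and concatenate.

0110110101101101011010110110101101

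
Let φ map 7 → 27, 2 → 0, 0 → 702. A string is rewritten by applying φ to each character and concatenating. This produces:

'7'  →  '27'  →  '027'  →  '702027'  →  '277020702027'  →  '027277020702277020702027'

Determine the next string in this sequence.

Rewriting the 24 symbols of 027277020702277020702027 one by one yields 702 0 27 0 27 27 702 0 702 27 702 0 0 27 27 702 0 702 27 702 0 702 0 27; concatenated:

702027027277020702277020027277020702277020702027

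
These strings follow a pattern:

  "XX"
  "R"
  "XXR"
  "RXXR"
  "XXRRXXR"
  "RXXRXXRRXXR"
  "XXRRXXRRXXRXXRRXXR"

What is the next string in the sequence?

RXXRXXRRXXRXXRRXXRRXXRXXRRXXR

From term 3 onward, concatenate the second-to-last term with the last: XX·R = XXR, R·XXR = RXXR, …
So term 8 is RXXRXXRRXXR·XXRRXXRRXXRXXRRXXR.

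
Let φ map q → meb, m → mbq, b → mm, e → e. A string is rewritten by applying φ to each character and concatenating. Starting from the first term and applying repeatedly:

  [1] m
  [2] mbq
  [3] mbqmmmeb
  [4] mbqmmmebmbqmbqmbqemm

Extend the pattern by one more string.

Applying the rule to each of the 20 symbols of mbqmmmebmbqmbqmbqemm gives the pieces mbq mm meb mbq mbq mbq e mm mbq mm meb mbq mm meb mbq mm meb e mbq mbq, which concatenate to the answer.

mbqmmmebmbqmbqmbqemmmbqmmmebmbqmmmebmbqmmmebembqmbq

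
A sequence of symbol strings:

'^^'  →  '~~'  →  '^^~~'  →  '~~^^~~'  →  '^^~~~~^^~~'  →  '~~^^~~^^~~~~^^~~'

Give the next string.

^^~~~~^^~~~~^^~~^^~~~~^^~~

From term 3 onward, concatenate the second-to-last term with the last: ^^·~~ = ^^~~, ~~·^^~~ = ~~^^~~, …
Continuing: ^^~~~~^^~~ · ~~^^~~^^~~~~^^~~ gives term 7.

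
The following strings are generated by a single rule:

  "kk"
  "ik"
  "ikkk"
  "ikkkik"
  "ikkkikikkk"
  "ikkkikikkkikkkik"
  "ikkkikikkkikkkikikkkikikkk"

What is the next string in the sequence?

ikkkikikkkikkkikikkkikikkkikkkikikkkikkkik

Each term (from the third on) is the previous term followed by the one before it: term 3 = ik·kk = ikkk.
Continuing: ikkkikikkkikkkikikkkikikkk · ikkkikikkkikkkik gives term 8.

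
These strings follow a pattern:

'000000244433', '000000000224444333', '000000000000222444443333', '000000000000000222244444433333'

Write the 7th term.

000000000000000000000000222222244444444433333333

Reading off run lengths: 0 runs 6, 9, 12, 15; 2 runs 1, 2, 3, 4; 4 runs 3, 4, 5, 6; 3 runs 2, 3, 4, 5 — each is linear in n, where the shown terms are n = 2, 3, 4, 5.
At n = 8 the blocks have lengths 24, 7, 9, 8.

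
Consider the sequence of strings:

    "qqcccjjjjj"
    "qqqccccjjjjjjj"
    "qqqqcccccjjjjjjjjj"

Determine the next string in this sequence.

qqqqqccccccjjjjjjjjjjj

Each string has the form q^{n} c^{n+1} j^{2n+1}, where the shown terms are n = 2, 3, 4.
For the next term, n = 5, so the run lengths are 5, 6, 11.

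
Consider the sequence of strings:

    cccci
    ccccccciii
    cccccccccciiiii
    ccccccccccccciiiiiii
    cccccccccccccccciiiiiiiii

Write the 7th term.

cccccccccccccccccccccciiiiiiiiiiiii

Term n consists of 3n+1 c's, followed by 2n-1 i's (n = 1, 2, …).
Setting n = 7 gives 22, 13 characters in each block.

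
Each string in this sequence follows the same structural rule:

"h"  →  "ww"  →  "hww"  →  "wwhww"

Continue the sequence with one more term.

Each term (from the third on) is the two preceding terms concatenated in order: term 3 = h·ww = hww.
So term 5 is hww·wwhww.

hwwwwhww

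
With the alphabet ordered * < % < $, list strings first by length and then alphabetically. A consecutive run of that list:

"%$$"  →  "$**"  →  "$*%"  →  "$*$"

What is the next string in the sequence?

Find the rightmost character of $*$ below $, bump it to the next letter, and reset everything to its right to *.

$%*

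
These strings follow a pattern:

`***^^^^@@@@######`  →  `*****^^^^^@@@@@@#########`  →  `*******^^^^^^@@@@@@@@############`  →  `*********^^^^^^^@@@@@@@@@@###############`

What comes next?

Term n consists of 2n-1 *'s, followed by n+2 ^'s, followed by 2n @'s, followed by 3n #'s, where the shown terms are n = 2, 3, 4, 5.
Setting n = 6 gives 11, 8, 12, 18 characters in each block.

***********^^^^^^^^@@@@@@@@@@@@##################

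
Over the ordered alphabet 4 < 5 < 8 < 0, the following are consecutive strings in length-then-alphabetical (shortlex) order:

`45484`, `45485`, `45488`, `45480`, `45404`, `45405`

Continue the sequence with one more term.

45408

Find the rightmost character of 45405 below 0, bump it to the next letter, and reset everything to its right to 4.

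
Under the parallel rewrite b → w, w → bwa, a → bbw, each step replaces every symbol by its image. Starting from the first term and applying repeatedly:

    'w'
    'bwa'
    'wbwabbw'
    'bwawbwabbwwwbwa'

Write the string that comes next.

Applying the rule to each of the 15 symbols of bwawbwabbwwwbwa gives the pieces w bwa bbw bwa w bwa bbw w w bwa bwa bwa w bwa bbw, which concatenate to the answer.

wbwabbwbwawbwabbwwwbwabwabwawbwabbw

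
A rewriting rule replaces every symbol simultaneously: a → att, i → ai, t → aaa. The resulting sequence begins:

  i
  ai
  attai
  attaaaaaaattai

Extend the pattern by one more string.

Applying the rule to each of the 14 symbols of attaaaaaaattai gives the pieces att aaa aaa att att att att att att att aaa aaa att ai, which concatenate to the answer.

attaaaaaaattattattattattattattaaaaaaattai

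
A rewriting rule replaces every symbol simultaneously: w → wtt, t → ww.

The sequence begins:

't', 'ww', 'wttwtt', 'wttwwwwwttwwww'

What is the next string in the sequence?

wttwwwwwttwttwttwttwttwwwwwttwttwttwtt

Replace each of the 14 characters of wttwwwwwttwwww in place — wtt ww ww wtt wtt wtt wtt wtt ww ww wtt wtt wtt wtt — and concatenate.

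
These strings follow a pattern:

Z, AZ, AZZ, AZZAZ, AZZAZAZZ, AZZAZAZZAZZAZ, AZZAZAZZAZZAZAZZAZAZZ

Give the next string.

AZZAZAZZAZZAZAZZAZAZZAZZAZAZZAZZAZ

Each term (from the third on) is the previous term followed by the one before it: term 3 = AZ·Z = AZZ.
The next term joins AZZAZAZZAZZAZAZZAZAZZ and AZZAZAZZAZZAZ.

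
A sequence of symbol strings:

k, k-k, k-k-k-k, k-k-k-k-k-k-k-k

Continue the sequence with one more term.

Each string is two copies of the previous one joined by '-'.
Doubling k-k-k-k-k-k-k-k with '-' between the halves:

k-k-k-k-k-k-k-k-k-k-k-k-k-k-k-k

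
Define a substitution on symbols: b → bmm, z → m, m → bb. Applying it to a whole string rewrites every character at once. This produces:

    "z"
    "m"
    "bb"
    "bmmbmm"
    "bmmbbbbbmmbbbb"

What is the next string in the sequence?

φ(bmmbbbbbmmbbbb) expands symbol-by-symbol to bmm bb bb bmm bmm bmm bmm bmm bb bb bmm bmm bmm bmm; joining the 14 pieces gives the next term.

bmmbbbbbmmbmmbmmbmmbmmbbbbbmmbmmbmmbmm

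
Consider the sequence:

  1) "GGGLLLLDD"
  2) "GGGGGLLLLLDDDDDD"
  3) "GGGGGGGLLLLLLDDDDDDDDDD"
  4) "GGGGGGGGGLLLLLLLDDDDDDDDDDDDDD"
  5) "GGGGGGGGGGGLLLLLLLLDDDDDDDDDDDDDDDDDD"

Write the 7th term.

GGGGGGGGGGGGGGGLLLLLLLLLLDDDDDDDDDDDDDDDDDDDDDDDDDD

Each string has the form G^{2n+1} L^{n+3} D^{4n-2} (n = 1, 2, …).
At n = 7 the blocks have lengths 15, 10, 26.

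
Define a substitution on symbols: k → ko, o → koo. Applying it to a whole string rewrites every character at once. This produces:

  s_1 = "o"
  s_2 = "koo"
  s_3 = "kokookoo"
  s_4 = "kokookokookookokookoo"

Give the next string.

kokookokookookokookokookookokookookokookokookookokookoo

φ(kokookokookookokookoo) expands symbol-by-symbol to ko koo ko koo koo ko koo ko koo koo ko koo koo ko koo ko koo koo ko koo koo; joining the 21 pieces gives the next term.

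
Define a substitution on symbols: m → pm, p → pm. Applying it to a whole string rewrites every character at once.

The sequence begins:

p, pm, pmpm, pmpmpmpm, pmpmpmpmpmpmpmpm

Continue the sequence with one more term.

pmpmpmpmpmpmpmpmpmpmpmpmpmpmpmpm

Replace each of the 16 characters of pmpmpmpmpmpmpmpm in place — pm pm pm pm pm pm pm pm pm pm pm pm pm pm pm pm — and concatenate.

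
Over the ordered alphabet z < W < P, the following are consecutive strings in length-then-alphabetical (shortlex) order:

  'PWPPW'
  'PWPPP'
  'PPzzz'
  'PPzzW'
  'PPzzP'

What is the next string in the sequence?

The successor of PPzzP increments the rightmost position that isn't already P and resets every position after it to z.

PPzWz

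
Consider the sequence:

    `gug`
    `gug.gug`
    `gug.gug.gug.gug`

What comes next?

Each string is two copies of the previous one joined by '.'.
Doubling gug.gug.gug.gug with '.' between the halves:

gug.gug.gug.gug.gug.gug.gug.gug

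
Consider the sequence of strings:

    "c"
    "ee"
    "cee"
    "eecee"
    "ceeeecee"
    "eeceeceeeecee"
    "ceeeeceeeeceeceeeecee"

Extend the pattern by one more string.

eeceeceeeeceeceeeeceeeeceeceeeecee

This is a Fibonacci-style word recurrence s(k) = s(k−2)·s(k−1): e.g. c·ee = cee.
Continuing: eeceeceeeecee · ceeeeceeeeceeceeeecee gives term 8.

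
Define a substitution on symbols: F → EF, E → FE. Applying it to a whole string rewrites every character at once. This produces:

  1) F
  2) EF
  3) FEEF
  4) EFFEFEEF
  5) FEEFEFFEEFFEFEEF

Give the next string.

EFFEFEEFFEEFEFFEFEEFEFFEEFFEFEEF

φ(FEEFEFFEEFFEFEEF) expands symbol-by-symbol to EF FE FE EF FE EF EF FE FE EF EF FE EF FE FE EF; joining the 16 pieces gives the next term.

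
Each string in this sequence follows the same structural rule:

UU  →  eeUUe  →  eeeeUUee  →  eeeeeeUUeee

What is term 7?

Each term wraps the previous one in ee on the left and e on the right.
From eeeeeeUUeee, 3 further steps: eeeeeeUUeee → eeeeeeeeUUeeee → eeeeeeeeeeUUeeeee → (answer).

eeeeeeeeeeeeUUeeeeee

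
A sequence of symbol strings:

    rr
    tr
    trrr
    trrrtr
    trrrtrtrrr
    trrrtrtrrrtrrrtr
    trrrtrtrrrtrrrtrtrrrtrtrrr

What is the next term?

trrrtrtrrrtrrrtrtrrrtrtrrrtrrrtrtrrrtrrrtr

This is a Fibonacci-style word recurrence s(k) = s(k−1)·s(k−2): e.g. tr·rr = trrr.
Continuing: trrrtrtrrrtrrrtrtrrrtrtrrr · trrrtrtrrrtrrrtr gives term 8.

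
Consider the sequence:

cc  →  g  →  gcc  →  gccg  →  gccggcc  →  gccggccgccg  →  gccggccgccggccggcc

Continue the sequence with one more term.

gccggccgccggccggccgccggccgccg

From term 3 onward, concatenate the last term with the second-to-last: g·cc = gcc, gcc·g = gccg, …
So term 8 is gccggccgccggccggcc·gccggccgccg.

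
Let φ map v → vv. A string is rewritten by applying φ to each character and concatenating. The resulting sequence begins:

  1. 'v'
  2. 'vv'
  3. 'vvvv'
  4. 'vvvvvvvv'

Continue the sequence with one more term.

Expanding vvvvvvvv: v→vv, v→vv, v→vv, v→vv, v→vv, v→vv, v→vv, v→vv. Concatenated: vv vv vv vv vv vv vv vv.

vvvvvvvvvvvvvvvv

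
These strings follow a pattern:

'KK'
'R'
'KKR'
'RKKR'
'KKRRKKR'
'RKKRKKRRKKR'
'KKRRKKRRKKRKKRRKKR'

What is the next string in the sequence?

Each term (from the third on) is the two preceding terms concatenated in order: term 3 = KK·R = KKR.
So term 8 is RKKRKKRRKKR·KKRRKKRRKKRKKRRKKR.

RKKRKKRRKKRKKRRKKRRKKRKKRRKKR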